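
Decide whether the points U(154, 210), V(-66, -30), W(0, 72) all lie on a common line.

UV = (-220, -240), UW = (-154, -138).
If collinear, UW would be a scalar multiple of UV. But (-220)·(-138) ≠ (-240)·(-154) (difference -6600), so they are not parallel; the points are not collinear.

No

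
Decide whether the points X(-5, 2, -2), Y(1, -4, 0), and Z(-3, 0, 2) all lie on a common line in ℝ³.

No

XY = (6, -6, 2), XZ = (2, -2, 4).
Comparing components 2 and 3: (-6)(4) − (2)(-2) = -20 ≠ 0, so XY and XZ are not parallel and the points are not collinear.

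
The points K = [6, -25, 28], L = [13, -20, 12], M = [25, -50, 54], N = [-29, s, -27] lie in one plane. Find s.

The points are coplanar iff KL · (KM × KN) = 0.
Expanding, this is linear in s: (-486)s + (12150) = 0.
So s = 25.

25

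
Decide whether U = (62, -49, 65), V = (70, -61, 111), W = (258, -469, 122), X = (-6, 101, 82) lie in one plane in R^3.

A normal to the plane through U, V, W is n = UV × UW = (18636, 8560, -1008).
The plane has equation n·P = 670472. For X: n·X = 670088.
670088 ≠ 670472, so X is off the plane.

No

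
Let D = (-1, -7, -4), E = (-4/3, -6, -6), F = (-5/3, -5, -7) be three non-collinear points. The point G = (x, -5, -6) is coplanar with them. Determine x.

A normal to the plane is n = DE × DF = (1, 1/3, 0).
G lies in the plane iff n · DG = 0.
This gives (1)x + (5/3) = 0, so x = -5/3.

-5/3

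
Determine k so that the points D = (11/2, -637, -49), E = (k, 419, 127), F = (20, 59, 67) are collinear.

55/2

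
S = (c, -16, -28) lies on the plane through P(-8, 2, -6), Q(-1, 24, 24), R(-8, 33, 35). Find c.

Coplanarity requires PQ · (PR × PS) = 0.
PQ = (7, 22, 30), PR = (0, 31, 41); the triple product is linear in c with coefficient -28 and constant term 168.
Setting it to zero: c = 6.

6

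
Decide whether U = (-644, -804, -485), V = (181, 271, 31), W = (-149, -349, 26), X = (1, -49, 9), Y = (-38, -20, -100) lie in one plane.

Yes

The plane through U, V, W has normal n = UV × UW = (314545, -166155, -156750) and equation n·P = 7045390.
Checking the remaining points: n·X = 7045390, n·Y = 7045390.
All equal 7045390, so all 5 points lie in one plane.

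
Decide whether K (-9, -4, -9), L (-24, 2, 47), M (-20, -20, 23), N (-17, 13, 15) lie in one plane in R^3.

No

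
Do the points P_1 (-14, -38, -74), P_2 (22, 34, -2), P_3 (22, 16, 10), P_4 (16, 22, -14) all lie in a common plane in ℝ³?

Yes

With P_1 as base: P_1P_2 = (36, 72, 72), P_1P_3 = (36, 54, 84), P_1P_4 = (30, 60, 60).
P_1P_3 × P_1P_4 = (-1800, 360, 540).
P_1P_2 · (P_1P_3 × P_1P_4) = 0.
The scalar triple product vanishes, so the four points are coplanar.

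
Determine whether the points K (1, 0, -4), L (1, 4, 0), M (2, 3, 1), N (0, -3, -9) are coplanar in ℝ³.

Yes

With K as base: KL = (0, 4, 4), KM = (1, 3, 5), KN = (-1, -3, -5).
KM × KN = (0, 0, 0).
KL · (KM × KN) = 0.
The scalar triple product vanishes, so the four points are coplanar.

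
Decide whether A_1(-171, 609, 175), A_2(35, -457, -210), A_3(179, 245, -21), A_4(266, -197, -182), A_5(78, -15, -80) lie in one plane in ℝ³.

The plane through A_1, A_2, A_3 has normal n = A_1A_2 × A_1A_3 = (68796, -94374, 298116) and equation n·P = -17067582.
Checking the remaining points: n·A_4 = -17365698, n·A_5 = -17067582.
Since n·A_4 = -17365698 ≠ -17067582, A_4 is off the plane and the points are not all coplanar.

No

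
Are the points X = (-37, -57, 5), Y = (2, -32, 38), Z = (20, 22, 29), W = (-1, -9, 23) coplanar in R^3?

No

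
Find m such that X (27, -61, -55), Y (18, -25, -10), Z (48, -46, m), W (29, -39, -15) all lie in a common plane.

Coplanarity ⇔ det[XY; XZ; XW] = 0.
Expanding, this is linear in m: (270)m + (-1350) = 0.
So m = 5.

5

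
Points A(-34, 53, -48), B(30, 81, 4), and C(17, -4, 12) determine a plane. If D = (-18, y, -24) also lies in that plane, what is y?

13

The plane through A, B, C has equation 4644x − 1188y − 5076z = 22788.
Substituting D: (-1188)y + (38232) = 22788, so y = 13.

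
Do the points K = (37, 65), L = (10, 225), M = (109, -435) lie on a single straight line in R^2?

KL = (-27, 160), KM = (72, -500).
Twice the signed area of △KLM is (-27)(-500) − (160)(72) = 1980.
The area is nonzero, so the three points are not collinear.

No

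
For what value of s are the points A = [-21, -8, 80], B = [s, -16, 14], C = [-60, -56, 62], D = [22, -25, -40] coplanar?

4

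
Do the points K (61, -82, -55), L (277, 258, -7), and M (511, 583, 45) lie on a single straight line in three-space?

No

KL = (216, 340, 48), KM = (450, 665, 100).
KL × KM = (2080, 0, -9360).
The cross product is nonzero, so the points do not lie on one line.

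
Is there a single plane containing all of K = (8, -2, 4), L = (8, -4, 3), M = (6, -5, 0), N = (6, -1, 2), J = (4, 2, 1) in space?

The plane through K, L, M has normal n = KL × KM = (5, 2, -4) and equation n·P = 20.
Checking the remaining points: n·N = 20, n·J = 20.
All equal 20, so all 5 points lie in one plane.

Yes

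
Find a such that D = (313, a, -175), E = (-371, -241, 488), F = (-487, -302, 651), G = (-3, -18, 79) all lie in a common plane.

200

The points are coplanar iff DE · (DF × DG) = 0.
Expanding, this is linear in a: (-12540)a + (2508000) = 0.
So a = 200.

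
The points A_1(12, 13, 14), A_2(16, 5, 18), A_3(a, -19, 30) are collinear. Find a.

28

Collinearity requires A_1A_2 × A_1A_3 = 0; each component is linear in a.
The y-component gives (4)a + (-112) = 0, so a = 28.
The remaining components then also vanish.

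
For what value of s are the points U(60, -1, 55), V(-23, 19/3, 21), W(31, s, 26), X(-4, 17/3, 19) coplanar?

10/3

The points are coplanar iff UV · (UW × UX) = 0.
Expanding, this is linear in s: (812)s + (-8120/3) = 0.
So s = 10/3.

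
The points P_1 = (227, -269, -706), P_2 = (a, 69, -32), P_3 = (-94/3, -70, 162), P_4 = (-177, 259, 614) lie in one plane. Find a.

52/3

Normal to plane P_1P_3P_4: n = (-195624, -9672, -56004); plane equation n·P = -2266056.
Requiring n·P_2 = -2266056: (-195624)a + (1124760) = -2266056.
So a = 52/3.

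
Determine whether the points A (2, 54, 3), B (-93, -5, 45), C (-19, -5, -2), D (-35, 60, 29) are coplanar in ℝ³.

A normal to the plane through A, B, C is n = AB × AC = (2773, -1357, 4366).
The plane has equation n·P = -54634. For D: n·D = -51861.
-51861 ≠ -54634, so D is off the plane.

No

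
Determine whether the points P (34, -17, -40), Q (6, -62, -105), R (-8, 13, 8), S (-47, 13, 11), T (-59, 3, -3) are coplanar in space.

The plane through P, Q, R has normal n = PQ × PR = (-210, 4074, -2730) and equation n·X = 32802.
Checking the remaining points: n·S = 32802, n·T = 32802.
All equal 32802, so all 5 points lie in one plane.

Yes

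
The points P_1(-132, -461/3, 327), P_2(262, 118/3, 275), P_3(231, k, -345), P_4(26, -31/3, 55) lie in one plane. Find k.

Normal to plane P_1P_2P_4: n = (-135128/3, 98952, 77938/3); plane equation n·P = -764750.
Requiring n·P_3 = -764750: (98952)k + (-19367726) = -764750.
So k = 188.

188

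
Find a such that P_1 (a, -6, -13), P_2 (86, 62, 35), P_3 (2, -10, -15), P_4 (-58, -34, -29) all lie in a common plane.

The points are coplanar iff P_1P_2 · (P_1P_3 × P_1P_4) = 0.
Expanding, this is linear in a: (192)a + (-3072) = 0.
So a = 16.

16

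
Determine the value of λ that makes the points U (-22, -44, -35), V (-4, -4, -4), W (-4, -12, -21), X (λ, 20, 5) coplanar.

Normal to plane UVW: n = (-432, 306, -144); plane equation n·P = 1080.
Requiring n·X = 1080: (-432)λ + (5400) = 1080.
So λ = 10.

10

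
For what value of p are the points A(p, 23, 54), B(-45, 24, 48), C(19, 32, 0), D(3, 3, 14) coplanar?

The points are coplanar iff AB · (AC × AD) = 0.
Expanding, this is linear in p: (1280)p + (67840) = 0.
So p = -53.

-53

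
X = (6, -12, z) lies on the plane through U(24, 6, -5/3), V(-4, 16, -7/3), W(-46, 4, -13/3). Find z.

A normal to the plane is n = UV × UW = (-28, -28, 756).
X lies in the plane iff n · UX = 0.
This gives (756)z + (2268) = 0, so z = -3.

-3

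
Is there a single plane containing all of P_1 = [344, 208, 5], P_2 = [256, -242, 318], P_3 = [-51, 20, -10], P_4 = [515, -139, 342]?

No

The four points are coplanar iff the 3×3 determinant with rows P_1P_2, P_1P_3, P_1P_4 is zero.
Rows: (-88, -450, 313), (-395, -188, -15), (171, -347, 337).
Expanding along the first row: (-88)(-68561) − (-450)(-130550) + (313)(169213) = 249537.
Nonzero ⇒ not coplanar.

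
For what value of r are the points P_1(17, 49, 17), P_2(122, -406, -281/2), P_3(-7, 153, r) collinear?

53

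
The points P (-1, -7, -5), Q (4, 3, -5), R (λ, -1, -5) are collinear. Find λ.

2

Direction PQ = (5, 10, 0). From the y-coordinate of R, the parameter along the line is τ = (-1 − (-7))/10 = 3/5.
Then λ = (-1) + 3/5·(5) = 2.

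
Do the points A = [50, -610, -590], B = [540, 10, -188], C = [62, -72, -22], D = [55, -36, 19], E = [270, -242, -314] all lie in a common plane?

No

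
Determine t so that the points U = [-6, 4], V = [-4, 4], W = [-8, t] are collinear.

4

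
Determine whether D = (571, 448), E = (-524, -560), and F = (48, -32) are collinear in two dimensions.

No

DE = (-1095, -1008), DF = (-523, -480).
det[DE; DF] = (-1095)(-480) − (-1008)(-523) = -1584.
The determinant is nonzero, so they are not collinear.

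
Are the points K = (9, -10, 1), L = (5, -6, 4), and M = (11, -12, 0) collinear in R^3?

No

KL = (-4, 4, 3), KM = (2, -2, -1).
Comparing components 2 and 3: (4)(-1) − (3)(-2) = 2 ≠ 0, so KL and KM are not parallel and the points are not collinear.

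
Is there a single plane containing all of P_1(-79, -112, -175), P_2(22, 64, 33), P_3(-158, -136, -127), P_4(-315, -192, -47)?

Yes

A normal to the plane through P_1, P_2, P_3 is n = P_1P_2 × P_1P_3 = (13440, -21280, 11480).
The plane has equation n·P = -687400. For P_4: n·P_4 = -687400.
Equal, so P_4 lies in the plane and all four are coplanar.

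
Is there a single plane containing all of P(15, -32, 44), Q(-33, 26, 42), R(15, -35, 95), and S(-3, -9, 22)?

The four points are coplanar iff the 3×3 determinant with rows PQ, PR, PS is zero.
Rows: (-48, 58, -2), (0, -3, 51), (-18, 23, -22).
Expanding along the first row: (-48)(-1107) − (58)(918) + (-2)(-54) = 0.
Zero determinant ⇒ coplanar.

Yes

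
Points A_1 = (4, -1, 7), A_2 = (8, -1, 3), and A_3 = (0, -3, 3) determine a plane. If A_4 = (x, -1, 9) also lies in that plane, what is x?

2

Coplanarity requires A_1A_2 · (A_1A_3 × A_1A_4) = 0.
A_1A_2 = (4, 0, -4), A_1A_3 = (-4, -2, -4); the triple product is linear in x with coefficient -8 and constant term 16.
Setting it to zero: x = 2.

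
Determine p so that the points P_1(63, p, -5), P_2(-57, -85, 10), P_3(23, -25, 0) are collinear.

5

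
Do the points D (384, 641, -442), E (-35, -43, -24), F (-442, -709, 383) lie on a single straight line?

DE = (-419, -684, 418), DF = (-826, -1350, 825).
DE × DF = (0, 407, 666).
The cross product is nonzero, so the points do not lie on one line.

No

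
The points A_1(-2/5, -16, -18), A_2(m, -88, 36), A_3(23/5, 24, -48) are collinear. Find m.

Collinearity requires A_1A_2 × A_1A_3 = 0; each component is linear in m.
The y-component gives (30)m + (282) = 0, so m = -47/5.
The remaining components then also vanish.

-47/5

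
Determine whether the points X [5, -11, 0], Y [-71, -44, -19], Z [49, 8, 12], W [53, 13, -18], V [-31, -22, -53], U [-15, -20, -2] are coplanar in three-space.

Yes

The plane through X, Y, Z has normal n = XY × XZ = (-35, 76, 8) and equation n·P = -1011.
Checking the remaining points: n·W = -1011, n·V = -1011, n·U = -1011.
All equal -1011, so all 6 points lie in one plane.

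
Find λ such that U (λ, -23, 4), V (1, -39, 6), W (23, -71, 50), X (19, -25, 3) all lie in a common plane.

24

Coplanarity ⇔ det[UV; UW; UX] = 0.
Expanding, this is linear in λ: (520)λ + (-12480) = 0.
So λ = 24.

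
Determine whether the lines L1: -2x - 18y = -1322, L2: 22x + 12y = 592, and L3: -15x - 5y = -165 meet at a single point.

The three lines meet at one point iff the augmented coefficient matrix [aᵢ bᵢ cᵢ] has rank < 3, i.e. its determinant vanishes.
Here the determinant is 0.
It vanishes, so the lines are concurrent at (-14, 75).

Yes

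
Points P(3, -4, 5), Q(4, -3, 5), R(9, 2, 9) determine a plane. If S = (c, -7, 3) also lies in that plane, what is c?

A normal to the plane is n = PQ × PR = (4, -4, 0).
S lies in the plane iff n · PS = 0.
This gives (4)c + (0) = 0, so c = 0.

0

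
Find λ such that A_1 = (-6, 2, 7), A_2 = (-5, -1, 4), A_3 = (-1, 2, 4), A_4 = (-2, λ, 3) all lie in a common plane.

0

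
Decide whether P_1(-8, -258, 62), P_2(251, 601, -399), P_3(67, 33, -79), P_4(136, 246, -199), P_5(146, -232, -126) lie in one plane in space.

The plane through P_1, P_2, P_3 has normal n = P_1P_2 × P_1P_3 = (13032, 1944, 10944) and equation n·P = 72720.
Checking the remaining points: n·P_4 = 72720, n·P_5 = 72720.
All equal 72720, so all 5 points lie in one plane.

Yes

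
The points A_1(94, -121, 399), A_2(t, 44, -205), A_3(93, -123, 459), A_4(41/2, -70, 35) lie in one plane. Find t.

Normal to plane A_1A_3A_4: n = (-2332, -4774, -198); plane equation n·P = 279444.
Requiring n·A_2 = 279444: (-2332)t + (-169466) = 279444.
So t = -385/2.

-385/2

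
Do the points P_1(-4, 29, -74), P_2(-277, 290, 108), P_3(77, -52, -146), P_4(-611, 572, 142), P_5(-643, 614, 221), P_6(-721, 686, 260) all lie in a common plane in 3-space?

The plane through P_1, P_2, P_3 has normal n = P_1P_2 × P_1P_3 = (-4050, -4914, 972) and equation n·P = -198234.
Checking the remaining points: n·P_4 = -198234, n·P_5 = -198234, n·P_6 = -198234.
All equal -198234, so all 6 points lie in one plane.

Yes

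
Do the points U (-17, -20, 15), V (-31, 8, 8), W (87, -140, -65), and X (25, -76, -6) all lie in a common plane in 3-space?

Yes

The four points are coplanar iff the 3×3 determinant with rows UV, UW, UX is zero.
Rows: (-14, 28, -7), (104, -120, -80), (42, -56, -21).
Expanding along the first row: (-14)(-1960) − (28)(1176) + (-7)(-784) = 0.
Zero determinant ⇒ coplanar.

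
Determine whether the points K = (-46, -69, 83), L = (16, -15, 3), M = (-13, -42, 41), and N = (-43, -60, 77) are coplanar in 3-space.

A normal to the plane through K, L, M is n = KL × KM = (-108, -36, -108).
The plane has equation n·P = -1512. For N: n·N = -1512.
Equal, so N lies in the plane and all four are coplanar.

Yes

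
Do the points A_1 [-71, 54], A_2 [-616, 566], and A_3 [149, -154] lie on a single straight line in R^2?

No

A_1A_2 = (-545, 512), A_1A_3 = (220, -208).
Twice the signed area of △A_1A_2A_3 is (-545)(-208) − (512)(220) = 720.
The area is nonzero, so the three points are not collinear.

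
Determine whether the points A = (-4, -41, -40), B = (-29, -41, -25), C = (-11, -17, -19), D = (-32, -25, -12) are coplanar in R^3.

Yes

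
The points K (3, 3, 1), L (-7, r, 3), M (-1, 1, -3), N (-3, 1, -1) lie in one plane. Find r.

Normal to plane KMN: n = (-4, 16, -4); plane equation n·P = 32.
Requiring n·L = 32: (16)r + (16) = 32.
So r = 1.

1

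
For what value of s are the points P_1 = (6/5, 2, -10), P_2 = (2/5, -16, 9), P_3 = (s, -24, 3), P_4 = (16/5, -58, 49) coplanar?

The points are coplanar iff P_1P_2 · (P_1P_3 × P_1P_4) = 0.
Expanding, this is linear in s: (-78)s + (6084/5) = 0.
So s = 78/5.

78/5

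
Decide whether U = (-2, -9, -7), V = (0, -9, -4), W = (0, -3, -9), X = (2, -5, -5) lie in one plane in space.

No

A normal to the plane through U, V, W is n = UV × UW = (-18, 10, 12).
The plane has equation n·P = -138. For X: n·X = -146.
-146 ≠ -138, so X is off the plane.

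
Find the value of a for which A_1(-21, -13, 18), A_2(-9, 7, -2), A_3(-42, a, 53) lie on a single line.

-48

Direction A_1A_2 = (12, 20, -20). From the x-coordinate of A_3, the parameter along the line is τ = (-42 − (-21))/12 = -7/4.
Then a = (-13) + (-7/4)·(20) = -48.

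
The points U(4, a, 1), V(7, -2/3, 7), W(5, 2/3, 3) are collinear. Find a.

Direction VW = (-2, 4/3, -4). From the x-coordinate of U, the parameter along the line is τ = (4 − 7)/(-2) = 3/2.
Then a = (-2/3) + 3/2·(4/3) = 4/3.

4/3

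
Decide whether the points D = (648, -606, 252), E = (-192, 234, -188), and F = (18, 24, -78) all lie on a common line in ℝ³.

Yes

DE = (-840, 840, -440), DF = (-630, 630, -330).
DE × DF = (0, 0, 0).
The cross product vanishes, so the three points are collinear.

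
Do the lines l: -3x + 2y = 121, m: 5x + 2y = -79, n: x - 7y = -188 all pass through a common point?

The three lines meet at one point iff the augmented coefficient matrix [aᵢ bᵢ cᵢ] has rank < 3, i.e. its determinant vanishes.
Here the determinant is 32.
Nonzero, so no common point exists.

No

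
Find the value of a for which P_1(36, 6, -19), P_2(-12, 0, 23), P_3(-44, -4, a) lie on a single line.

Direction P_1P_2 = (-48, -6, 42). From the x-coordinate of P_3, the parameter along the line is τ = (-44 − 36)/(-48) = 5/3.
Then a = (-19) + 5/3·(42) = 51.

51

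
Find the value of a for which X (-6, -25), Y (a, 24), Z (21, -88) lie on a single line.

The three points are collinear iff det[XY; XZ] = 0.
This determinant is linear in a: (-63)a + (-1701) = 0, so a = -27.

-27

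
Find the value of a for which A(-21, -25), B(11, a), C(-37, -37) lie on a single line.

-1

Collinearity: (B − A) must be parallel to (C − A) = (-16, -12).
Cross-multiplying the components: (a − (-25))·(-16) = (32)·(-12).
Solving gives a = -1.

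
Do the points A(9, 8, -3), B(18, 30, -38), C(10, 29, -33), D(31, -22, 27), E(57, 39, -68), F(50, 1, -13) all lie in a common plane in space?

No

The plane through A, B, C has normal n = AB × AC = (75, 235, 167) and equation n·P = 2054.
Checking the remaining points: n·D = 1664, n·E = 2084, n·F = 1814.
Since n·D = 1664 ≠ 2054, D is off the plane and the points are not all coplanar.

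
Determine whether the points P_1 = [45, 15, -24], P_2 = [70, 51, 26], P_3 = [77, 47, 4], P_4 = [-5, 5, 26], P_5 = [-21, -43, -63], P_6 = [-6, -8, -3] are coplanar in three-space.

No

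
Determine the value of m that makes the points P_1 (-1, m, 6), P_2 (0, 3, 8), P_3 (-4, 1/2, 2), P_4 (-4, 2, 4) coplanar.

2

The points are coplanar iff P_1P_2 · (P_1P_3 × P_1P_4) = 0.
Expanding, this is linear in m: (-8)m + (16) = 0.
So m = 2.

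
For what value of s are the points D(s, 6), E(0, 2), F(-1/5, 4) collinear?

The three points are collinear iff det[DE; DF] = 0.
This determinant is linear in s: (-2)s + (-4/5) = 0, so s = -2/5.

-2/5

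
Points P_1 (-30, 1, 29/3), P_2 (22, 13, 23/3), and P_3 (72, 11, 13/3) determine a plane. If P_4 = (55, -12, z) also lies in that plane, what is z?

Coplanarity requires P_1P_2 · (P_1P_3 × P_1P_4) = 0.
P_1P_2 = (52, 12, -2), P_1P_3 = (102, 10, -16/3); the triple product is linear in z with coefficient -704 and constant term 2112.
Setting it to zero: z = 3.

3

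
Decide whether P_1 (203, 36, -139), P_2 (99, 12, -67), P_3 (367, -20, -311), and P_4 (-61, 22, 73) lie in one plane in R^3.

Yes

With P_1 as base: P_1P_2 = (-104, -24, 72), P_1P_3 = (164, -56, -172), P_1P_4 = (-264, -14, 212).
P_1P_3 × P_1P_4 = (-14280, 10640, -17080).
P_1P_2 · (P_1P_3 × P_1P_4) = 0.
The scalar triple product vanishes, so the four points are coplanar.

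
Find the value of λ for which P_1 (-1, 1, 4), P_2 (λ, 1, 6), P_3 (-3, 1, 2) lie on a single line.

1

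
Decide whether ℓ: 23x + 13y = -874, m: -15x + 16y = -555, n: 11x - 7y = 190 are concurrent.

No

The three lines meet at one point iff the augmented coefficient matrix [aᵢ bᵢ cᵢ] has rank < 3, i.e. its determinant vanishes.
Here the determinant is 304.
Nonzero, so no common point exists.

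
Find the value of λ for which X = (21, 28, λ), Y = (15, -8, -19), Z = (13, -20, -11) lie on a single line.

Direction YZ = (-2, -12, 8). From the x-coordinate of X, the parameter along the line is τ = (21 − 15)/(-2) = -3.
Then λ = (-19) + (-3)·(8) = -43.

-43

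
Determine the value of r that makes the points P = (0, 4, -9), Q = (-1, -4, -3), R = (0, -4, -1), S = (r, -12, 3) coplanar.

Coplanarity ⇔ det[PQ; PR; PS] = 0.
Expanding, this is linear in r: (-16)r + (-32) = 0.
So r = -2.

-2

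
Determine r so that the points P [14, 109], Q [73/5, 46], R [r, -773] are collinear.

112/5

The three points are collinear iff det[PQ; PR] = 0.
This determinant is linear in r: (63)r + (-7056/5) = 0, so r = 112/5.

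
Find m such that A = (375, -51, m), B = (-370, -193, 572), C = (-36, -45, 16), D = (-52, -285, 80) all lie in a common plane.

The points are coplanar iff AB · (AC × AD) = 0.
Expanding, this is linear in m: (77792)m + (49631296) = 0.
So m = -638.

-638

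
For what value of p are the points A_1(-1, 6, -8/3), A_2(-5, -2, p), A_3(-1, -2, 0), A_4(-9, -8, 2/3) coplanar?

-2/3

Coplanarity ⇔ det[A_1A_2; A_1A_3; A_1A_4] = 0.
Expanding, this is linear in p: (-64)p + (-128/3) = 0.
So p = -2/3.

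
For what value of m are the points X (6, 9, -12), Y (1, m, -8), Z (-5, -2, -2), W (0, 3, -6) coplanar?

Normal to plane XZW: n = (-6, 6, 0); plane equation n·P = 18.
Requiring n·Y = 18: (6)m + (-6) = 18.
So m = 4.

4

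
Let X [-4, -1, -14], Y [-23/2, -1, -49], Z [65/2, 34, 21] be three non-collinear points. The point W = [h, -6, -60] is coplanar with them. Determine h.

Coplanarity requires XY · (XZ × XW) = 0.
XY = (-15/2, 0, -35), XZ = (73/2, 35, 35); the triple product is linear in h with coefficient 1225 and constant term 22050.
Setting it to zero: h = -18.

-18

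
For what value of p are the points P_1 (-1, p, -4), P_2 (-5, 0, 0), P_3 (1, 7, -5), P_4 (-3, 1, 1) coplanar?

5

The points are coplanar iff P_1P_2 · (P_1P_3 × P_1P_4) = 0.
Expanding, this is linear in p: (16)p + (-80) = 0.
So p = 5.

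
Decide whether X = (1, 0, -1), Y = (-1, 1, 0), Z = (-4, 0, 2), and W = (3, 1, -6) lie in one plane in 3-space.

A normal to the plane through X, Y, Z is n = XY × XZ = (3, 1, 5).
The plane has equation n·P = -2. For W: n·W = -20.
-20 ≠ -2, so W is off the plane.

No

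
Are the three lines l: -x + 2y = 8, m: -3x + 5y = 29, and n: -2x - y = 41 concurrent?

Intersecting l and m: solving the 2×2 system gives (x, y) = (-18, -5).
Substitute into n: (-2)(-18) + (-1)(-5) = 41.
This equals 41, so (-18, -5) lies on all three lines and they are concurrent.

Yes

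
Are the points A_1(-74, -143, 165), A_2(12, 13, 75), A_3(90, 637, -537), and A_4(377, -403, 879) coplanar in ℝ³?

No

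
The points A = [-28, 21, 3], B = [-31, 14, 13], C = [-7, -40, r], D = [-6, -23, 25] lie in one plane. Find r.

The points are coplanar iff AB · (AC × AD) = 0.
Expanding, this is linear in r: (-286)r + (12298) = 0.
So r = 43.

43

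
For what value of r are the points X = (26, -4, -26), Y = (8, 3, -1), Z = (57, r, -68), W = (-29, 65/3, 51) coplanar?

-26/3

Normal to plane XYW: n = (-308/3, 11, -77); plane equation n·P = -2134/3.
Requiring n·Z = -2134/3: (11)r + (-616) = -2134/3.
So r = -26/3.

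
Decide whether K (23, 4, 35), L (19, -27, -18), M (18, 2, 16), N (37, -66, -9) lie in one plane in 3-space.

Yes

The four points are coplanar iff the 3×3 determinant with rows KL, KM, KN is zero.
Rows: (-4, -31, -53), (-5, -2, -19), (14, -70, -44).
Expanding along the first row: (-4)(-1242) − (-31)(486) + (-53)(378) = 0.
Zero determinant ⇒ coplanar.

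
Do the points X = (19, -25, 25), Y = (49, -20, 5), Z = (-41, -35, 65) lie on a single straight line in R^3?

Yes

XY = (30, 5, -20), XZ = (-60, -10, 40).
Each component of XZ is -2 times the corresponding component of XY, so XZ = -2·XY and the points are collinear.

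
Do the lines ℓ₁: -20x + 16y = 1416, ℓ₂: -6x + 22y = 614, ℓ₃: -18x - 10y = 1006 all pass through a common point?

The three lines meet at one point iff the augmented coefficient matrix [aᵢ bᵢ cᵢ] has rank < 3, i.e. its determinant vanishes.
Here the determinant is 0.
It vanishes, so the lines are concurrent at (-62, 11).

Yes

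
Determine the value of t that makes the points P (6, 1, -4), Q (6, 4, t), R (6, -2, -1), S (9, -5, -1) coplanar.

Normal to plane PRS: n = (9, 9, 9); plane equation n·X = 27.
Requiring n·Q = 27: (9)t + (90) = 27.
So t = -7.

-7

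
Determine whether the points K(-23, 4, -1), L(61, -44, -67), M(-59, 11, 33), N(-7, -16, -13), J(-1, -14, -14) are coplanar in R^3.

No

The plane through K, L, M has normal n = KL × KM = (-1170, -480, -1140) and equation n·P = 26130.
Checking the remaining points: n·N = 30690, n·J = 23850.
Since n·N = 30690 ≠ 26130, N is off the plane and the points are not all coplanar.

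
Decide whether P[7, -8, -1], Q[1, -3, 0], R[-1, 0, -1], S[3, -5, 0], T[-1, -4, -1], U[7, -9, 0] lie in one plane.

No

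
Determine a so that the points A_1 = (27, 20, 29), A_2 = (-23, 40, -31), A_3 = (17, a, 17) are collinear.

Direction A_1A_2 = (-50, 20, -60). From the x-coordinate of A_3, the parameter along the line is τ = (17 − 27)/(-50) = 1/5.
Then a = 20 + 1/5·(20) = 24.

24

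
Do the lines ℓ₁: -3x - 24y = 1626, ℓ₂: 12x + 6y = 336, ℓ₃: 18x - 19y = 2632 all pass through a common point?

Lines aᵢx + bᵢy = cᵢ with pairwise distinct directions are concurrent exactly when det[aᵢ bᵢ cᵢ] = 0.
Here the determinant is 0.
It vanishes, so the lines are concurrent at (66, -76).

Yes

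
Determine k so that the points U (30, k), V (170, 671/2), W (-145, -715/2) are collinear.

55/2

The three points are collinear iff det[UV; UW] = 0.
This determinant is linear in k: (-315)k + (17325/2) = 0, so k = 55/2.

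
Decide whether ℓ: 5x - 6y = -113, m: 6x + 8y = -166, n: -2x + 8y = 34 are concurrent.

Yes

Lines aᵢx + bᵢy = cᵢ with pairwise distinct directions are concurrent exactly when det[aᵢ bᵢ cᵢ] = 0.
Here the determinant is 0.
It vanishes, so the lines are concurrent at (-25, -2).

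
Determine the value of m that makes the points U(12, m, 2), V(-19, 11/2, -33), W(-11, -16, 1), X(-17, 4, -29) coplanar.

11/2

The points are coplanar iff UV · (UW × UX) = 0.
Expanding, this is linear in m: (-36)m + (198) = 0.
So m = 11/2.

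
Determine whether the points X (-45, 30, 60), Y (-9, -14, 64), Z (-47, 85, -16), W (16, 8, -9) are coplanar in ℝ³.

Yes

The four points are coplanar iff the 3×3 determinant with rows XY, XZ, XW is zero.
Rows: (36, -44, 4), (-2, 55, -76), (61, -22, -69).
Expanding along the first row: (36)(-5467) − (-44)(4774) + (4)(-3311) = 0.
Zero determinant ⇒ coplanar.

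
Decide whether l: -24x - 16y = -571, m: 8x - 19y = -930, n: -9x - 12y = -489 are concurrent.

No

The three lines meet at one point iff the augmented coefficient matrix [aᵢ bᵢ cᵢ] has rank < 3, i.e. its determinant vanishes.
Here the determinant is 801.
Nonzero, so no common point exists.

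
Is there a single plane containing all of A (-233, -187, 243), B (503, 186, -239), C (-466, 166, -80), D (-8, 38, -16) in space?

With A as base: AB = (736, 373, -482), AC = (-233, 353, -323), AD = (225, 225, -259).
AC × AD = (-18752, -133022, -131850).
AB · (AC × AD) = 133022.
Since 133022 ≠ 0, the four points are not coplanar.

No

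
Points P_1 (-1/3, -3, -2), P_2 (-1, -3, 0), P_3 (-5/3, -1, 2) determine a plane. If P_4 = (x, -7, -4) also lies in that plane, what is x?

1/3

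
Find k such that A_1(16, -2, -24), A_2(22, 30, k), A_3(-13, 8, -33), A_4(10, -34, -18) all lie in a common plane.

Coplanarity ⇔ det[A_1A_2; A_1A_3; A_1A_4] = 0.
Expanding, this is linear in k: (988)k + (29640) = 0.
So k = -30.

-30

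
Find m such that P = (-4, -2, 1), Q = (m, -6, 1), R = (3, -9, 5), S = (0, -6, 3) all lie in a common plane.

0

Normal to plane PRS: n = (2, 2, 0); plane equation n·X = -12.
Requiring n·Q = -12: (2)m + (-12) = -12.
So m = 0.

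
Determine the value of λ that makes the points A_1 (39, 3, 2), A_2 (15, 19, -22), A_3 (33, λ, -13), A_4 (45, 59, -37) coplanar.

Normal to plane A_1A_2A_4: n = (720, -1080, -1440); plane equation n·P = 21960.
Requiring n·A_3 = 21960: (-1080)λ + (42480) = 21960.
So λ = 19.

19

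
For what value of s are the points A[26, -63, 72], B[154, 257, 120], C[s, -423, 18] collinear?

Direction AB = (128, 320, 48). From the y-coordinate of C, the parameter along the line is τ = (-423 − (-63))/320 = -9/8.
Then s = 26 + (-9/8)·(128) = -118.

-118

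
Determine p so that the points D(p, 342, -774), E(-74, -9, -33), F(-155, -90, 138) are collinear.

Direction EF = (-81, -81, 171). From the y-coordinate of D, the parameter along the line is τ = (342 − (-9))/(-81) = -13/3.
Then p = (-74) + (-13/3)·(-81) = 277.

277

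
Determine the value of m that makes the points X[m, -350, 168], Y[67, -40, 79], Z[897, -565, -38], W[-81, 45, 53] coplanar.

Coplanarity ⇔ det[XY; XZ; XW] = 0.
Expanding, this is linear in m: (-23595)m + (14274975) = 0.
So m = 605.

605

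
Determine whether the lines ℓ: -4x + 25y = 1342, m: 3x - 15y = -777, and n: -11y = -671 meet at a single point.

Lines aᵢx + bᵢy = cᵢ with pairwise distinct directions are concurrent exactly when det[aᵢ bᵢ cᵢ] = 0.
Here the determinant is -33.
Nonzero, so no common point exists.

No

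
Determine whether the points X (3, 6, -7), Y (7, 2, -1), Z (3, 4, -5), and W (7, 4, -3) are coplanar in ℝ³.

With X as base: XY = (4, -4, 6), XZ = (0, -2, 2), XW = (4, -2, 4).
XZ × XW = (-4, 8, 8).
XY · (XZ × XW) = 0.
The scalar triple product vanishes, so the four points are coplanar.

Yes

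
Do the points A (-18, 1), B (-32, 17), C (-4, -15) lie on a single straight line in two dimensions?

AB = (-14, 16), AC = (14, -16).
det[AB; AC] = (-14)(-16) − (16)(14) = 0.
The determinant is zero, so the points are collinear.

Yes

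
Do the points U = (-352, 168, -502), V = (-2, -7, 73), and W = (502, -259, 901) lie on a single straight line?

Yes

UV = (350, -175, 575), UW = (854, -427, 1403).
UV × UW = (0, 0, 0).
The cross product vanishes, so the three points are collinear.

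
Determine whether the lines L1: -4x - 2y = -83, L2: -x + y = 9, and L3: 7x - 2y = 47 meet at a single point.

No

The three lines meet at one point iff the augmented coefficient matrix [aᵢ bᵢ cᵢ] has rank < 3, i.e. its determinant vanishes.
Here the determinant is -65.
Nonzero, so no common point exists.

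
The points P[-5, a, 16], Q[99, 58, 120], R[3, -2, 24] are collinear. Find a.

-7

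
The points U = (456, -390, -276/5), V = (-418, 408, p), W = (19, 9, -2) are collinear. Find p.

Collinearity requires UV × UW = 0; each component is linear in p.
The x-component gives (-399)p + (102144/5) = 0, so p = 256/5.
The remaining components then also vanish.

256/5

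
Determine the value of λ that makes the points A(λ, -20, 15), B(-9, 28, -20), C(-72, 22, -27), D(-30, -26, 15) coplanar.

Coplanarity ⇔ det[AB; AC; AD] = 0.
Expanding, this is linear in λ: (588)λ + (3528) = 0.
So λ = -6.

-6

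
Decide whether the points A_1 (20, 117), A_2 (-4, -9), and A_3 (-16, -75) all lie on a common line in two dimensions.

No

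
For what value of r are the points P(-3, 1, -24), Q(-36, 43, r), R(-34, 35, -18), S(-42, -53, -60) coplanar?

The points are coplanar iff PQ · (PR × PS) = 0.
Expanding, this is linear in r: (3000)r + (45000) = 0.
So r = -15.

-15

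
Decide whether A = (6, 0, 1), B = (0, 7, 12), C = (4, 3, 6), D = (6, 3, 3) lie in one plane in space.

With A as base: AB = (-6, 7, 11), AC = (-2, 3, 5), AD = (0, 3, 2).
AC × AD = (-9, 4, -6).
AB · (AC × AD) = 16.
Since 16 ≠ 0, the four points are not coplanar.

No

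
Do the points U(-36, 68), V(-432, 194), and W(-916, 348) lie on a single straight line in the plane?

Yes

UV = (-396, 126), UW = (-880, 280).
Checking proportionality: UW = 20/9·UV, so the vectors are parallel and the points are collinear.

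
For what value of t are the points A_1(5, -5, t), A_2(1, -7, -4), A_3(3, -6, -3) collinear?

-2

Direction A_2A_3 = (2, 1, 1). From the x-coordinate of A_1, the parameter along the line is τ = (5 − 1)/2 = 2.
Then t = (-4) + 2·(1) = -2.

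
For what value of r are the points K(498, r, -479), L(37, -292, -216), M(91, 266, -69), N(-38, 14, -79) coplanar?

-338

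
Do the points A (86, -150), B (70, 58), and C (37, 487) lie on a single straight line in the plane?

AB = (-16, 208), AC = (-49, 637).
Checking proportionality: AC = 49/16·AB, so the vectors are parallel and the points are collinear.

Yes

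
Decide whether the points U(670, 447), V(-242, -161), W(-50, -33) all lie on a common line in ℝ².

UV = (-912, -608), UW = (-720, -480).
Twice the signed area of △UVW is (-912)(-480) − (-608)(-720) = 0.
The triangle is degenerate (zero area), so the points are collinear.

Yes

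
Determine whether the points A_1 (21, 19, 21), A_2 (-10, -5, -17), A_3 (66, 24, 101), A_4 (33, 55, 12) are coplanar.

With A_1 as base: A_1A_2 = (-31, -24, -38), A_1A_3 = (45, 5, 80), A_1A_4 = (12, 36, -9).
A_1A_3 × A_1A_4 = (-2925, 1365, 1560).
A_1A_2 · (A_1A_3 × A_1A_4) = -1365.
Since -1365 ≠ 0, the four points are not coplanar.

No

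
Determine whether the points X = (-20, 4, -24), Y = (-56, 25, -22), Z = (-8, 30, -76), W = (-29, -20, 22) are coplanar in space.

Yes

The four points are coplanar iff the 3×3 determinant with rows XY, XZ, XW is zero.
Rows: (-36, 21, 2), (12, 26, -52), (-9, -24, 46).
Expanding along the first row: (-36)(-52) − (21)(84) + (2)(-54) = 0.
Zero determinant ⇒ coplanar.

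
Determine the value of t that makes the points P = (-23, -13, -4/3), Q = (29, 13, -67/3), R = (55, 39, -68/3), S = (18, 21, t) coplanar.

Coplanarity ⇔ det[PQ; PR; PS] = 0.
Expanding, this is linear in t: (676)t + (14872/3) = 0.
So t = -22/3.

-22/3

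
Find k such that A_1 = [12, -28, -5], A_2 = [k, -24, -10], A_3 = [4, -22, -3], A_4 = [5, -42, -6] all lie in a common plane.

51

Coplanarity ⇔ det[A_1A_2; A_1A_3; A_1A_4] = 0.
Expanding, this is linear in k: (22)k + (-1122) = 0.
So k = 51.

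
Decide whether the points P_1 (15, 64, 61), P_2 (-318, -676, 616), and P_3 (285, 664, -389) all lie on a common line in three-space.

P_1P_2 = (-333, -740, 555), P_1P_3 = (270, 600, -450).
P_1P_2 × P_1P_3 = (0, 0, 0).
The cross product vanishes, so the three points are collinear.

Yes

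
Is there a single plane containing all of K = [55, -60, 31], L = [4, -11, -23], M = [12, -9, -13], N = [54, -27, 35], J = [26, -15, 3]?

The plane through K, L, M has normal n = KL × KM = (598, 78, -494) and equation n·P = 12896.
Checking the remaining points: n·N = 12896, n·J = 12896.
All equal 12896, so all 5 points lie in one plane.

Yes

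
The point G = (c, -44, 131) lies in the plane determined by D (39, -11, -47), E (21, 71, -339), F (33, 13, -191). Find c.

A normal to the plane is n = DE × DF = (-4800, -840, 60).
G lies in the plane iff n · DG = 0.
This gives (-4800)c + (225600) = 0, so c = 47.

47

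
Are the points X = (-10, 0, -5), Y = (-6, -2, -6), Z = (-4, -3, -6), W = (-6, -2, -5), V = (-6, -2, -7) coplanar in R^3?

The plane through X, Y, Z has normal n = XY × XZ = (-1, -2, 0) and equation n·P = 10.
Checking the remaining points: n·W = 10, n·V = 10.
All equal 10, so all 5 points lie in one plane.

Yes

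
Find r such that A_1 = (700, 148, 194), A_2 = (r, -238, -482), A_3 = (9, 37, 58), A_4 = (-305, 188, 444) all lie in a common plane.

-436

Normal to plane A_1A_3A_4: n = (-22310, 309430, -139195); plane equation n·P = 3174810.
Requiring n·A_2 = 3174810: (-22310)r + (-6552350) = 3174810.
So r = -436.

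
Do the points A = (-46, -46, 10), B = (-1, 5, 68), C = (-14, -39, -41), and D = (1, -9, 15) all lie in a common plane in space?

No

With A as base: AB = (45, 51, 58), AC = (32, 7, -51), AD = (47, 37, 5).
AC × AD = (1922, -2557, 855).
AB · (AC × AD) = 5673.
Since 5673 ≠ 0, the four points are not coplanar.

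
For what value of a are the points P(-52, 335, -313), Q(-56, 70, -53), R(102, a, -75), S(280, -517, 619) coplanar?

137

Normal to plane PQS: n = (-25460, 90048, 91388); plane equation n·X = 2885556.
Requiring n·R = 2885556: (90048)a + (-9451020) = 2885556.
So a = 137.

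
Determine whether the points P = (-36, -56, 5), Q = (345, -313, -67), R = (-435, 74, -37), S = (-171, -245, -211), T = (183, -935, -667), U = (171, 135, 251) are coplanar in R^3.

No

The plane through P, Q, R has normal n = PQ × PR = (20154, 44730, -53013) and equation n·X = -3495489.
Checking the remaining points: n·S = -3219441, n·T = -2774697, n·U = -3821379.
Since n·S = -3219441 ≠ -3495489, S is off the plane and the points are not all coplanar.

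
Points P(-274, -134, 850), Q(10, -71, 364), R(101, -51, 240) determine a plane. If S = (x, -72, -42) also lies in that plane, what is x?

A normal to the plane is n = PQ × PR = (1908, -9010, -53).
S lies in the plane iff n · PS = 0.
This gives (1908)x + (11448) = 0, so x = -6.

-6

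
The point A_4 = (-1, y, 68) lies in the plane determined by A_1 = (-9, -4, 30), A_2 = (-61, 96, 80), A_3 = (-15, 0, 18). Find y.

The plane through A_1, A_2, A_3 has equation −1400x − 924y + 392z = 28056.
Substituting A_4: (-924)y + (28056) = 28056, so y = 0.

0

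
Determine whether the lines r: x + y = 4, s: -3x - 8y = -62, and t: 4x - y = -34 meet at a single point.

The three lines meet at one point iff the augmented coefficient matrix [aᵢ bᵢ cᵢ] has rank < 3, i.e. its determinant vanishes.
Here the determinant is 0.
It vanishes, so the lines are concurrent at (-6, 10).

Yes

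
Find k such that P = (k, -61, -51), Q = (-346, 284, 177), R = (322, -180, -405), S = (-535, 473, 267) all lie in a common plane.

35

The points are coplanar iff PQ · (PR × PS) = 0.
Expanding, this is linear in k: (-68238)k + (2388330) = 0.
So k = 35.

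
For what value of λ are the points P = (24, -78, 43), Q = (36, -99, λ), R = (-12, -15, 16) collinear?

52

Direction PR = (-36, 63, -27). From the x-coordinate of Q, the parameter along the line is τ = (36 − 24)/(-36) = -1/3.
Then λ = 43 + (-1/3)·(-27) = 52.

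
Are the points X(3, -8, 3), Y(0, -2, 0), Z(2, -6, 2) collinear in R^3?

Yes

XY = (-3, 6, -3), XZ = (-1, 2, -1).
XY × XZ = (0, 0, 0).
The cross product vanishes, so the three points are collinear.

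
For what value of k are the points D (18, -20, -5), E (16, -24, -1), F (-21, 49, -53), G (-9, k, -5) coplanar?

The points are coplanar iff DE · (DF × DG) = 0.
Expanding, this is linear in k: (-252)k + (-2772) = 0.
So k = -11.

-11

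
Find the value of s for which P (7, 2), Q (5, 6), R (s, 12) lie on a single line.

2

The three points are collinear iff det[PQ; PR] = 0.
This determinant is linear in s: (-4)s + (8) = 0, so s = 2.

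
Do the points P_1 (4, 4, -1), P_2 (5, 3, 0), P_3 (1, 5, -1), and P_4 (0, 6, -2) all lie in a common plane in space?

Yes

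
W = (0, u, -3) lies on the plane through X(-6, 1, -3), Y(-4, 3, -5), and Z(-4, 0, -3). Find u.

-2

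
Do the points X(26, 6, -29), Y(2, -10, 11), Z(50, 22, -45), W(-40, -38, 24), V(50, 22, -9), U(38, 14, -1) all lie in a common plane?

Yes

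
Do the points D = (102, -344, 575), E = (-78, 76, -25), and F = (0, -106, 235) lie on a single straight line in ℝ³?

Yes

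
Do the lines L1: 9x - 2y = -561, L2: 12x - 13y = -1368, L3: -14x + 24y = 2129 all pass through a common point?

Intersecting L1 and L2: solving the 2×2 system gives (x, y) = (-49, 60).
Substitute into L3: (-14)(-49) + (24)(60) = 2126.
But L3 requires 2129 ≠ 2126, so the three lines have no common point.

No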